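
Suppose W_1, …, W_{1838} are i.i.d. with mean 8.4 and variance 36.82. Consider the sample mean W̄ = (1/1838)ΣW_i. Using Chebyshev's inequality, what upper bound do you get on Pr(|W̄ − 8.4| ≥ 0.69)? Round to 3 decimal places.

0.042

Var(W̄) = Var(W_i)/n = 36.82/1838 = 0.020033.
Chebyshev: Pr(|W̄ − 8.4| ≥ 0.69) ≤ Var(W̄)/(0.69)² = 36.82/(1838·0.69²) = 0.0421.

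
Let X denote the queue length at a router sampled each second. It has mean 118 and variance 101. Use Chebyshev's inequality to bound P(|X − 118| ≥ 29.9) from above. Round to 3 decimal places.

Chebyshev: P(|X − μ| ≥ t) ≤ Var(X)/t².
Bound = 101 / 894.01 = 0.1130.

0.113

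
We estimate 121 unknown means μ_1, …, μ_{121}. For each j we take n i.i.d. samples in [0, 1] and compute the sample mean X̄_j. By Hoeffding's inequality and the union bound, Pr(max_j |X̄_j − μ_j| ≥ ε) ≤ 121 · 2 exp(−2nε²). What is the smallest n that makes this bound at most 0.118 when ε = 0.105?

346

Need 2·121·exp(−2nε²) ≤ 0.118, i.e. exp(−2nε²) ≤ 0.118/242.
So 2nε² ≥ ln(242/0.118) = 7.626008.
Hence n ≥ 7.626008/(2·0.105²) = 345.851.
The smallest integer n is 346.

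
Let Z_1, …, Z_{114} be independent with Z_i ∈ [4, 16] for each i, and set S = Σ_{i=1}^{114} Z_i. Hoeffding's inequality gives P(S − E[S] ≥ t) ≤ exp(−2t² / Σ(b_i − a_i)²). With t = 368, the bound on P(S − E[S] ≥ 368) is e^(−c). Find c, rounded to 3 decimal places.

Σ(b_i − a_i)² = 114·(12)² = 16416.
c = 2t²/16416 = 2·368²/16416 = 16.4990.

16.499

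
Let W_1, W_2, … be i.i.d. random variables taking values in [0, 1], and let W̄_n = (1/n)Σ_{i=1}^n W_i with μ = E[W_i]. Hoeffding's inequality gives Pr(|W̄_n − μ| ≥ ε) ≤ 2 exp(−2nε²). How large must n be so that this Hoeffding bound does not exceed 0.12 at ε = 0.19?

39

Require 2·exp(−2nε²) ≤ 0.12, i.e. 2nε² ≥ ln(2/0.12) = 2.813411.
So n ≥ 2.813411 / (2·0.19²) = 38.967.
The smallest integer n is 39.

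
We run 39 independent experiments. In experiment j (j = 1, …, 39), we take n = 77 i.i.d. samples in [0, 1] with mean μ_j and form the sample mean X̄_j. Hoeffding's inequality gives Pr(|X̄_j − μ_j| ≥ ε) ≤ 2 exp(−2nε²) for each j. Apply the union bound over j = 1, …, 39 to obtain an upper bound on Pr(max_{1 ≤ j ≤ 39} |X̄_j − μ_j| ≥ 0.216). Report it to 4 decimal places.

0.0591

Per-experiment Hoeffding bound: 2·exp(−2·77·0.216²) = 2·exp(−7.18502) = 0.0015157.
Union bound over 39 events: 39·0.0015157 = 0.05911.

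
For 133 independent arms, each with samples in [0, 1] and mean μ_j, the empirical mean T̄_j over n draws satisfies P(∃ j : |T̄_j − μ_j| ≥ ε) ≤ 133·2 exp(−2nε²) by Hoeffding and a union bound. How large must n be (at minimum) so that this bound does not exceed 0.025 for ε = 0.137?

Need 2·133·exp(−2nε²) ≤ 0.025, i.e. exp(−2nε²) ≤ 0.025/266.
So 2nε² ≥ ln(266/0.025) = 9.272376.
Hence n ≥ 9.272376/(2·0.137²) = 247.013.
The smallest integer n is 248.

248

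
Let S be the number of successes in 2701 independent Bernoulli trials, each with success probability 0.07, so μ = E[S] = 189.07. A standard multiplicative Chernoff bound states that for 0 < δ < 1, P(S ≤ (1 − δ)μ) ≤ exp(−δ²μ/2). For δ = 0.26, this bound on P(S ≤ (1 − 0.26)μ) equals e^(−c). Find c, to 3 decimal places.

c = δ²μ/2 = 0.26²·189.07/2 = 6.3906.

6.391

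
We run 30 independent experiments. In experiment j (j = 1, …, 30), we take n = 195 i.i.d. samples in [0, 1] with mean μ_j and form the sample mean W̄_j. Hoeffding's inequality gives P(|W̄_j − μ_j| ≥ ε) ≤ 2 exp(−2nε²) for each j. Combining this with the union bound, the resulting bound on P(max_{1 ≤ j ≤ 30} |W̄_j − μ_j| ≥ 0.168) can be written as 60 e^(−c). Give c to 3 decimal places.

Union bound over the 30 events: P(max_{1 ≤ j ≤ 30} |W̄_j − μ_j| ≥ 0.168) ≤ 30·2·exp(−2nε²) = 60 exp(−2·195·0.168²).
So c = 2·195·0.168² = 11.0074.

11.007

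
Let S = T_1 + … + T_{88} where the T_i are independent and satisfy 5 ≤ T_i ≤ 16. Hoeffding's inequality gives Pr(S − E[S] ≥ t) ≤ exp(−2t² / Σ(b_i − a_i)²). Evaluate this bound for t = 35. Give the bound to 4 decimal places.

Σ(b_i − a_i)² = 88·(11)² = 10648.
Exponent = 2·35²/10648 = 0.2301.
Bound = exp(−0.2301) = 0.79446.

0.7945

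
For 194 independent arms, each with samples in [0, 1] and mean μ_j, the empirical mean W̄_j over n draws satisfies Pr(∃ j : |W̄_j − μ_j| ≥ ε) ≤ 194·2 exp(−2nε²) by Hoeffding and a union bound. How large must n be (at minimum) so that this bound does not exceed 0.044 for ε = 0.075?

808

Need 2·194·exp(−2nε²) ≤ 0.044, i.e. exp(−2nε²) ≤ 0.044/388.
So 2nε² ≥ ln(388/0.044) = 9.084571.
Hence n ≥ 9.084571/(2·0.075²) = 807.517.
The smallest integer n is 808.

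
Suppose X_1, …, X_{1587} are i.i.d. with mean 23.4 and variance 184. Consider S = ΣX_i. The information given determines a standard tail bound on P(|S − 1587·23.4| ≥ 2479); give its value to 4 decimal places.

0.0475

With mean and variance of each term known, Chebyshev's inequality bounds the deviation of the sum (or sample mean).
Var(S) = n·Var(X_i) = 1587·184 = 292008.
Chebyshev: P(|S − 1587·23.4| ≥ 2479) ≤ Var(S)/2479² = 292008/6145441 = 0.0475.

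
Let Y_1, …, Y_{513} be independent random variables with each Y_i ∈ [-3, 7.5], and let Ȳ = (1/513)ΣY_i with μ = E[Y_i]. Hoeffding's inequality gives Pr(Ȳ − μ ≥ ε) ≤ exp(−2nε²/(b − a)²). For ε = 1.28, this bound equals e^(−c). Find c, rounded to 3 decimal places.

c = 2nε²/(b − a)² = 2·513·1.28² / 10.5² = 15.2472.

15.247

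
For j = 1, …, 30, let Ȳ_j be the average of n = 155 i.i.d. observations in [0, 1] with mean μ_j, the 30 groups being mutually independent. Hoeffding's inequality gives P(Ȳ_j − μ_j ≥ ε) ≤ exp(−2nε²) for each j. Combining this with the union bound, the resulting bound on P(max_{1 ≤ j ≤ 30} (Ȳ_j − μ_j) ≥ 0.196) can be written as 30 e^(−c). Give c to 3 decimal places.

11.909

Union bound over the 30 events: P(max_{1 ≤ j ≤ 30} (Ȳ_j − μ_j) ≥ 0.196) ≤ 30·exp(−2nε²) = 30 exp(−2·155·0.196²).
So c = 2·155·0.196² = 11.9090.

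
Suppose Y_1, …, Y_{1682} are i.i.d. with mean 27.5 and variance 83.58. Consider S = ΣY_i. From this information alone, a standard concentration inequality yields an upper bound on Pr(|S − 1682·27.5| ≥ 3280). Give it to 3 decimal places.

With mean and variance of each term known, Chebyshev's inequality bounds the deviation of the sum (or sample mean).
Var(S) = n·Var(Y_i) = 1682·83.58 = 140581.56.
Chebyshev: Pr(|S − 1682·27.5| ≥ 3280) ≤ Var(S)/3280² = 140581.56/10758400 = 0.0131.

0.013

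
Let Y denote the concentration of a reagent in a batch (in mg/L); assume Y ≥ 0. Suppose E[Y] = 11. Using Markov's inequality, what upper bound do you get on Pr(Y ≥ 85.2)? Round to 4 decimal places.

Markov's inequality: for a non-negative random variable, Pr(Y ≥ a) ≤ E[Y]/a.
Here E[Y] = 11 and a = 85.2, so the bound is 11/85.2 = 0.1291.

0.1291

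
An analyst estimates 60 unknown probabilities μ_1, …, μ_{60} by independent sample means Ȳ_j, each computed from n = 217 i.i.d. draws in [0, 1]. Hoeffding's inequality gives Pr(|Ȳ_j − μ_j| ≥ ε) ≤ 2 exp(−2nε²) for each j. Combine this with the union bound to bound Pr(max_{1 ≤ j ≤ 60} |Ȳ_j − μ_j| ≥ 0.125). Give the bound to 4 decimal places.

Per-experiment Hoeffding bound: 2·exp(−2·217·0.125²) = 2·exp(−6.78125) = 0.0022697.
Union bound over 60 events: 60·0.0022697 = 0.13618.

0.1362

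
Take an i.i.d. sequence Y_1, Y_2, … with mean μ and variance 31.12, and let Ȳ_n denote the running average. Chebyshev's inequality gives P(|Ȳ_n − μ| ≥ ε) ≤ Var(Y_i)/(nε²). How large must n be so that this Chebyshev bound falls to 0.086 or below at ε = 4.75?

17

Require 31.12/(n·4.75²) ≤ 0.086, i.e. n ≥ 31.12/(0.086·4.75²) = 16.038.
The smallest integer n is 17.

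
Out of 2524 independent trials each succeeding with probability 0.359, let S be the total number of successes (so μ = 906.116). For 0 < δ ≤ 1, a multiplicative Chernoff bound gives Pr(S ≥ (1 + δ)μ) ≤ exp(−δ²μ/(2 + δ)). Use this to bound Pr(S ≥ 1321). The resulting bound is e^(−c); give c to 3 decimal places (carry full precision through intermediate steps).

Write 1321 = (1 + δ)μ, so δ = 1321/906.116 − 1 = 0.4578707…
Then the exponent is δ²μ/(2 + δ) = (1321 − μ)² / (μ·(2 + δ)) = 77.287727.

77.288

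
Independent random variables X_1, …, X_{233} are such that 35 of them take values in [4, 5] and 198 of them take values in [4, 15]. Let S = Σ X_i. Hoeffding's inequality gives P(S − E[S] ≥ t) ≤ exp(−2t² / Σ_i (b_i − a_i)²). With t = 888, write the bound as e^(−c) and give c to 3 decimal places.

65.731

Σ(b_i − a_i)² = 35·1² + 198·11² = 23993.
c = 2t² / 23993 = 2·888² / 23993 = 65.7312.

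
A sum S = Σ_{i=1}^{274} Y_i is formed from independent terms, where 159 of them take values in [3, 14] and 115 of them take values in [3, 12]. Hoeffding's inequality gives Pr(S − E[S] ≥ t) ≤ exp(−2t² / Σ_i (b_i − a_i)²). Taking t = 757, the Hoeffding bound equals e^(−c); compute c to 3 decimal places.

40.138

Σ(b_i − a_i)² = 159·11² + 115·9² = 28554.
c = 2t² / 28554 = 2·757² / 28554 = 40.1379.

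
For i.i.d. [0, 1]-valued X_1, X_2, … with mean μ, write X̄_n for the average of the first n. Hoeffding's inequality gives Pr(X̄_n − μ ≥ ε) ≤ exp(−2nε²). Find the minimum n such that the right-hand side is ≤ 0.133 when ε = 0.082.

Require exp(−2nε²) ≤ 0.133, i.e. 2nε² ≥ ln(1/0.133) = 2.017406.
So n ≥ 2.017406 / (2·0.082²) = 150.015.
The smallest integer n is 151.

151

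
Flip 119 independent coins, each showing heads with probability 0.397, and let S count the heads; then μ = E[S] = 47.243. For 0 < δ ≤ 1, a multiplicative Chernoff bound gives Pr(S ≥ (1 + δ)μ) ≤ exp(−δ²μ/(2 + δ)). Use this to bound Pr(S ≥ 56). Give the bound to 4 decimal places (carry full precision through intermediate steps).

Write 56 = (1 + δ)μ, so δ = 56/47.243 − 1 = 0.1853608…
Then the exponent is δ²μ/(2 + δ) = (56 − μ)² / (μ·(2 + δ)) = 0.742763.
Bound = exp(−0.742763) = 0.47580.

0.4758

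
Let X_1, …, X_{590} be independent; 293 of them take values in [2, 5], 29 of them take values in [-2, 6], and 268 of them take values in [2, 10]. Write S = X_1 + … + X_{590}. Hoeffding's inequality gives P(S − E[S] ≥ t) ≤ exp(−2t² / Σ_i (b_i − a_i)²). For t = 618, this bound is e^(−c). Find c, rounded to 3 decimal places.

35.290

Σ(b_i − a_i)² = 293·3² + 29·8² + 268·8² = 21645.
c = 2t² / 21645 = 2·618² / 21645 = 35.2898.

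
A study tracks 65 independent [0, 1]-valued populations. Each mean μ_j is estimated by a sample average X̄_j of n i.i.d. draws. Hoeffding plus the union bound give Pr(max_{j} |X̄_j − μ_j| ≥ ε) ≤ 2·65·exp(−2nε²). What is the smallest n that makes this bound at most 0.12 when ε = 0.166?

Need 2·65·exp(−2nε²) ≤ 0.12, i.e. exp(−2nε²) ≤ 0.12/130.
So 2nε² ≥ ln(130/0.12) = 6.987798.
Hence n ≥ 6.987798/(2·0.166²) = 126.793.
The smallest integer n is 127.

127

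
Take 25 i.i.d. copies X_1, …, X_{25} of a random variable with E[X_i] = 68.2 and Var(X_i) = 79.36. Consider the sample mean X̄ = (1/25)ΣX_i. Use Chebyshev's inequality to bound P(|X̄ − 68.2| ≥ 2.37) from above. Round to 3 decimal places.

Var(X̄) = Var(X_i)/n = 79.36/25 = 3.1744.
Chebyshev: P(|X̄ − 68.2| ≥ 2.37) ≤ Var(X̄)/(2.37)² = 79.36/(25·2.37²) = 0.5652.

0.565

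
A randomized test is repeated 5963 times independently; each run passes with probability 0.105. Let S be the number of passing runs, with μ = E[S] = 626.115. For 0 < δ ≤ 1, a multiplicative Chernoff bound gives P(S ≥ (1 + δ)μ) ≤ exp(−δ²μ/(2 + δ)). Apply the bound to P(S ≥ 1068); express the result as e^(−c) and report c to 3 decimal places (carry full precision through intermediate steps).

115.259

Write 1068 = (1 + δ)μ, so δ = 1068/626.115 − 1 = 0.7057569…
Then the exponent is δ²μ/(2 + δ) = (1068 − μ)² / (μ·(2 + δ)) = 115.259208.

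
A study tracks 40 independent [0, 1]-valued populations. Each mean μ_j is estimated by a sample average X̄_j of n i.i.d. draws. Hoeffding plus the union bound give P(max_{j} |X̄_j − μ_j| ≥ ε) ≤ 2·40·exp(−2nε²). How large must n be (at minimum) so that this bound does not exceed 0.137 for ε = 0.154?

135

Need 2·40·exp(−2nε²) ≤ 0.137, i.e. exp(−2nε²) ≤ 0.137/80.
So 2nε² ≥ ln(80/0.137) = 6.369801.
Hence n ≥ 6.369801/(2·0.154²) = 134.293.
The smallest integer n is 135.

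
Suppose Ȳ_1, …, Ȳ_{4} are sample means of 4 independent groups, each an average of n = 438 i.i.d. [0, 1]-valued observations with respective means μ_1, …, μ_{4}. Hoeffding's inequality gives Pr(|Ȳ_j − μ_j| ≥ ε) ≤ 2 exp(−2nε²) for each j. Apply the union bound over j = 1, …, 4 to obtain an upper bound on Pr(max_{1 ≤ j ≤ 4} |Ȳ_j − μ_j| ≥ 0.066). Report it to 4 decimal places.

Per-experiment Hoeffding bound: 2·exp(−2·438·0.066²) = 2·exp(−3.81586) = 0.044038.
Union bound over 4 events: 4·0.044038 = 0.17615.

0.1762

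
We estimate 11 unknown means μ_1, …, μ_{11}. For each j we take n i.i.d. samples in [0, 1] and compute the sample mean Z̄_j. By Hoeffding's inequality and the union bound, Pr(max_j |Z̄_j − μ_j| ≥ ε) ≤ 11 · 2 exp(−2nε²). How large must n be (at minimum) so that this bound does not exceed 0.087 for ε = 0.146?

130

Need 2·11·exp(−2nε²) ≤ 0.087, i.e. exp(−2nε²) ≤ 0.087/22.
So 2nε² ≥ ln(22/0.087) = 5.532890.
Hence n ≥ 5.532890/(2·0.146²) = 129.783.
The smallest integer n is 130.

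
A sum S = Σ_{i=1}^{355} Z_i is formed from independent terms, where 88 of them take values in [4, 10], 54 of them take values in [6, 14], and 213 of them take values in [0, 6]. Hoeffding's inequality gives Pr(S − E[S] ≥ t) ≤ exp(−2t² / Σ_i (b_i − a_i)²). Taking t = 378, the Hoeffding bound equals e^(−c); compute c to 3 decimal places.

19.995

Σ(b_i − a_i)² = 88·6² + 54·8² + 213·6² = 14292.
c = 2t² / 14292 = 2·378² / 14292 = 19.9950.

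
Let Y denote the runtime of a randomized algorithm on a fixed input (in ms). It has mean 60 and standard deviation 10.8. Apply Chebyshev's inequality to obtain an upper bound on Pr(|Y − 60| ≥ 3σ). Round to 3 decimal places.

0.111

Chebyshev: Pr(|Y − μ| ≥ t) ≤ Var(Y)/t².
Var(Y) = σ² = 10.8² = 116.64.
t = 3·10.8 = 32.4.
Bound = 116.64 / 1049.76 = 0.1111.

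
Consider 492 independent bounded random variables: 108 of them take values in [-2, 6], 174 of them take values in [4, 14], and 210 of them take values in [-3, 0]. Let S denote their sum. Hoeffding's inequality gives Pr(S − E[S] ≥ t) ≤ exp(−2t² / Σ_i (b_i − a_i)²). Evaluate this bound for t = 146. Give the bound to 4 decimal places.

Σ(b_i − a_i)² = 108·8² + 174·10² + 210·3² = 26202.
Exponent = 2·146² / 26202 = 1.62705.
Bound = exp(−1.62705) = 0.19651.

0.1965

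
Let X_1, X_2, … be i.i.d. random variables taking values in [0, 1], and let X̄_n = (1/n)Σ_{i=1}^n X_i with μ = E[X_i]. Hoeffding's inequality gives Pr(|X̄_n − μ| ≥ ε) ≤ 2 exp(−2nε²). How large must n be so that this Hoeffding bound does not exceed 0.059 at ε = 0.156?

Require 2·exp(−2nε²) ≤ 0.059, i.e. 2nε² ≥ ln(2/0.059) = 3.523365.
So n ≥ 3.523365 / (2·0.156²) = 72.390.
The smallest integer n is 73.

73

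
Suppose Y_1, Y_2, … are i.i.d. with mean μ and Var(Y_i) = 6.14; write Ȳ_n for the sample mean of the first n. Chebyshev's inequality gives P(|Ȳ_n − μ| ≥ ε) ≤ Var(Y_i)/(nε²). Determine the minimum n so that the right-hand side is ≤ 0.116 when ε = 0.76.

92

Require 6.14/(n·0.76²) ≤ 0.116, i.e. n ≥ 6.14/(0.116·0.76²) = 91.640.
The smallest integer n is 92.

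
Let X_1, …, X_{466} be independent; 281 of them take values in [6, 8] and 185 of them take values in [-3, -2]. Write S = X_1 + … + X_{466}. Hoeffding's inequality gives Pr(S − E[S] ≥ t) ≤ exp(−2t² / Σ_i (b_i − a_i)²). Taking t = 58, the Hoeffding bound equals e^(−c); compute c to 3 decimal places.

5.140

Σ(b_i − a_i)² = 281·2² + 185·1² = 1309.
c = 2t² / 1309 = 2·58² / 1309 = 5.1398.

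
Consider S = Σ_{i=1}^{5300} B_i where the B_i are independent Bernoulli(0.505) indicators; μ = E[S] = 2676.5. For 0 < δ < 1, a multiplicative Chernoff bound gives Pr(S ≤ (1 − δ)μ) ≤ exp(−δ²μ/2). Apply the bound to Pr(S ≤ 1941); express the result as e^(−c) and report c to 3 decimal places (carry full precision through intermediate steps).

101.057

Write 1941 = (1 − δ)μ, so δ = 1 − 1941/2676.5 = 0.2747992…
Then the exponent is δ²μ/2 = (μ − 1941)²/(2μ) = 101.057398.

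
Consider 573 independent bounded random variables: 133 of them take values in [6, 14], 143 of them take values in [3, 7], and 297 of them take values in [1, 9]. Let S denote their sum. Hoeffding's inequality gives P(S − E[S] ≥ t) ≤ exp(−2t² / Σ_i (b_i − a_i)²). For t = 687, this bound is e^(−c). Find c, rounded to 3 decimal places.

Σ(b_i − a_i)² = 133·8² + 143·4² + 297·8² = 29808.
c = 2t² / 29808 = 2·687² / 29808 = 31.6673.

31.667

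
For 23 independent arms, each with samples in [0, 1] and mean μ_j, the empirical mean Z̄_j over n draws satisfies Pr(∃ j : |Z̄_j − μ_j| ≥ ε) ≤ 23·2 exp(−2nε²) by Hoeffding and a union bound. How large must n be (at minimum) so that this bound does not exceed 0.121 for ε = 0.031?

Need 2·23·exp(−2nε²) ≤ 0.121, i.e. exp(−2nε²) ≤ 0.121/46.
So 2nε² ≥ ln(46/0.121) = 5.940606.
Hence n ≥ 5.940606/(2·0.031²) = 3090.846.
The smallest integer n is 3091.

3091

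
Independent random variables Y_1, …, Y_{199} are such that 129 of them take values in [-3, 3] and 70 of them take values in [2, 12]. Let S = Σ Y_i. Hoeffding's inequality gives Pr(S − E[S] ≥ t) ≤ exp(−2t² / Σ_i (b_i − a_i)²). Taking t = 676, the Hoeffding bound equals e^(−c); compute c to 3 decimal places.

Σ(b_i − a_i)² = 129·6² + 70·10² = 11644.
c = 2t² / 11644 = 2·676² / 11644 = 78.4912.

78.491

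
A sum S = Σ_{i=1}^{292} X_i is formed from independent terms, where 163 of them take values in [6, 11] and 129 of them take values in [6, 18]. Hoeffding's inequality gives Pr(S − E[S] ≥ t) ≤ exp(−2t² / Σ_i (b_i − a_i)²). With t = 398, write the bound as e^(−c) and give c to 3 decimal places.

13.986

Σ(b_i − a_i)² = 163·5² + 129·12² = 22651.
c = 2t² / 22651 = 2·398² / 22651 = 13.9865.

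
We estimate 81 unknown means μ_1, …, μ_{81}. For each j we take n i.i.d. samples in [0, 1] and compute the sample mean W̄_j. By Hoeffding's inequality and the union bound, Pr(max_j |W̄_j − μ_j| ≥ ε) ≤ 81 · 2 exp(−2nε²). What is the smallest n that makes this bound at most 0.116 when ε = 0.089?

458

Need 2·81·exp(−2nε²) ≤ 0.116, i.e. exp(−2nε²) ≤ 0.116/162.
So 2nε² ≥ ln(162/0.116) = 7.241761.
Hence n ≥ 7.241761/(2·0.089²) = 457.124.
The smallest integer n is 458.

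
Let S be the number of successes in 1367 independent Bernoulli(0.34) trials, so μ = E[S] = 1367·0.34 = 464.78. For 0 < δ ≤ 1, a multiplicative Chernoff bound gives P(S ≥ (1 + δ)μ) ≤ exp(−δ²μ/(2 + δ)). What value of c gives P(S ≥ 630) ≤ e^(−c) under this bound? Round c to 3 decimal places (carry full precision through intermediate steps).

Write 630 = (1 + δ)μ, so δ = 630/464.78 − 1 = 0.35548…
Then the exponent is δ²μ/(2 + δ) = (630 − μ)² / (μ·(2 + δ)) = 24.934369.

24.934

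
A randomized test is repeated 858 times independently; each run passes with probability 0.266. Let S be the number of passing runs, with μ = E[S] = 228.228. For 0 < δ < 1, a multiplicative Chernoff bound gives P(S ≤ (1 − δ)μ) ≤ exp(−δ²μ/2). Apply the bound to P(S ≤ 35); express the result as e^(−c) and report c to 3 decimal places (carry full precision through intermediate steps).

81.798

Write 35 = (1 − δ)μ, so δ = 1 − 35/228.228 = 0.8466446…
Then the exponent is δ²μ/2 = (μ − 35)²/(2μ) = 81.797720.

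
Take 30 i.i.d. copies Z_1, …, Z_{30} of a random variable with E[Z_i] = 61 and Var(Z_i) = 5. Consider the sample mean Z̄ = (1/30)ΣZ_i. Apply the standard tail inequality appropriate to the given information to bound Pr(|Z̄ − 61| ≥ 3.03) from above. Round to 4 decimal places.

With mean and variance of each term known, Chebyshev's inequality bounds the deviation of the sum (or sample mean).
Var(Z̄) = Var(Z_i)/n = 5/30 = 0.16667.
Chebyshev: Pr(|Z̄ − 61| ≥ 3.03) ≤ Var(Z̄)/(3.03)² = 5/(30·3.03²) = 0.0182.

0.0182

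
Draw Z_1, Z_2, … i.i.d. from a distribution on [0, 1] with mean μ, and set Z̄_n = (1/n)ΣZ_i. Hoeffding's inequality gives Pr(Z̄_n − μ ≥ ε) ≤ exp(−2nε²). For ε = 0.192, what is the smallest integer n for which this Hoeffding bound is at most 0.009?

Require exp(−2nε²) ≤ 0.009, i.e. 2nε² ≥ ln(1/0.009) = 4.710531.
So n ≥ 4.710531 / (2·0.192²) = 63.891.
The smallest integer n is 64.

64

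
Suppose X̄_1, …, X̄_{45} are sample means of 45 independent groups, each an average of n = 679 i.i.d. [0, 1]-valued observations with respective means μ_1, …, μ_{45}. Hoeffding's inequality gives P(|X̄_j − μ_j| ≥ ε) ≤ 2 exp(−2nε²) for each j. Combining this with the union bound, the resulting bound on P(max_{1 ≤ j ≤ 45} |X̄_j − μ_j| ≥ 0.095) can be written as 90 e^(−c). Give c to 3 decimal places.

Union bound over the 45 events: P(max_{1 ≤ j ≤ 45} |X̄_j − μ_j| ≥ 0.095) ≤ 45·2·exp(−2nε²) = 90 exp(−2·679·0.095²).
So c = 2·679·0.095² = 12.2560.

12.256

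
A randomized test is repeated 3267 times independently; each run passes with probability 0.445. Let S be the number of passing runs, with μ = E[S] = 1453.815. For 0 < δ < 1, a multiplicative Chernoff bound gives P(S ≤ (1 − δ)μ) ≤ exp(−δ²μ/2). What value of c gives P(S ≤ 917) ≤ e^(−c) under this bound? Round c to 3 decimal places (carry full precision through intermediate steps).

Write 917 = (1 − δ)μ, so δ = 1 − 917/1453.815 = 0.3692457…
Then the exponent is δ²μ/2 = (μ − 917)²/(2μ) = 99.108327.

99.108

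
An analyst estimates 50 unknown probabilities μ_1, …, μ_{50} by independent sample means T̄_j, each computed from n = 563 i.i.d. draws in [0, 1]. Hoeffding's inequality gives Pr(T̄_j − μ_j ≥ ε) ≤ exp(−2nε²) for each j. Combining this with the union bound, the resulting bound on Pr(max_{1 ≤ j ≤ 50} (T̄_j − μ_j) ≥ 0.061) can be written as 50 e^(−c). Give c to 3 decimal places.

4.190

Union bound over the 50 events: Pr(max_{1 ≤ j ≤ 50} (T̄_j − μ_j) ≥ 0.061) ≤ 50·exp(−2nε²) = 50 exp(−2·563·0.061²).
So c = 2·563·0.061² = 4.1898.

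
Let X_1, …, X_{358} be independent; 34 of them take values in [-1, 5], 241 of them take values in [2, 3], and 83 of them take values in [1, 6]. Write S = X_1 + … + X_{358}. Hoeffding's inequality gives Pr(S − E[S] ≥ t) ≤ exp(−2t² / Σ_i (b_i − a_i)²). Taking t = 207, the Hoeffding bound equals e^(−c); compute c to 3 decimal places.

Σ(b_i − a_i)² = 34·6² + 241·1² + 83·5² = 3540.
c = 2t² / 3540 = 2·207² / 3540 = 24.2085.

24.208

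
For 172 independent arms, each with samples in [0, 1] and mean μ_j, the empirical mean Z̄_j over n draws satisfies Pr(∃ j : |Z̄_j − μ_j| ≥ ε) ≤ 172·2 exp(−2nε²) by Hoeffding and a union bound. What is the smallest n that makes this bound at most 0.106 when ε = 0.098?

Need 2·172·exp(−2nε²) ≤ 0.106, i.e. exp(−2nε²) ≤ 0.106/344.
So 2nε² ≥ ln(344/0.106) = 8.084958.
Hence n ≥ 8.084958/(2·0.098²) = 420.916.
The smallest integer n is 421.

421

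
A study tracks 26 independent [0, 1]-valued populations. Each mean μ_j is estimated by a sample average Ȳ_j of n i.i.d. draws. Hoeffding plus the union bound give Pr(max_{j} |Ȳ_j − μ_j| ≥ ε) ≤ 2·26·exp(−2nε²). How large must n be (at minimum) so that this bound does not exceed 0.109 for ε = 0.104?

286

Need 2·26·exp(−2nε²) ≤ 0.109, i.e. exp(−2nε²) ≤ 0.109/52.
So 2nε² ≥ ln(52/0.109) = 6.167651.
Hence n ≥ 6.167651/(2·0.104²) = 285.117.
The smallest integer n is 286.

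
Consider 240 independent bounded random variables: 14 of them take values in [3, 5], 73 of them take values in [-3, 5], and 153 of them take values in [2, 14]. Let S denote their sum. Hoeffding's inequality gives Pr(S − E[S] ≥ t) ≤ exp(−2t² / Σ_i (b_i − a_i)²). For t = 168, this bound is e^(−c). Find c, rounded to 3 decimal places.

2.109

Σ(b_i − a_i)² = 14·2² + 73·8² + 153·12² = 26760.
c = 2t² / 26760 = 2·168² / 26760 = 2.1094.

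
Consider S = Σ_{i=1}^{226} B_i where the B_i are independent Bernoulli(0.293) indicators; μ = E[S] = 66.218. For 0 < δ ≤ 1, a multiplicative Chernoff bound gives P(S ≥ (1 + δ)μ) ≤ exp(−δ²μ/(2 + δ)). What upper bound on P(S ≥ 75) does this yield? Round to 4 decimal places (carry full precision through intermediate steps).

0.5792

Write 75 = (1 + δ)μ, so δ = 75/66.218 − 1 = 0.1326225…
Then the exponent is δ²μ/(2 + δ) = (75 − μ)² / (μ·(2 + δ)) = 0.546131.
Bound = exp(−0.546131) = 0.57919.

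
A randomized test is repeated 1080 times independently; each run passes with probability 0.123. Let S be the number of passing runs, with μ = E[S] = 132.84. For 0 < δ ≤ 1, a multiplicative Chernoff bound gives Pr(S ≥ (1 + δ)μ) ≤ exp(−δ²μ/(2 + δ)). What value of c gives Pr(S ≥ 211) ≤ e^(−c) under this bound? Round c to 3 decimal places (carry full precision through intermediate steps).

17.767

Write 211 = (1 + δ)μ, so δ = 211/132.84 − 1 = 0.588377…
Then the exponent is δ²μ/(2 + δ) = (211 − μ)² / (μ·(2 + δ)) = 17.766943.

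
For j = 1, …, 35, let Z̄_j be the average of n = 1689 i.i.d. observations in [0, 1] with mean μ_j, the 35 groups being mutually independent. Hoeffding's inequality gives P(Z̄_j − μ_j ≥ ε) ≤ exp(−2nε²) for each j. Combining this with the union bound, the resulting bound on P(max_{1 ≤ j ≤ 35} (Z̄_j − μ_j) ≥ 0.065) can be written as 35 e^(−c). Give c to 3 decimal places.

Union bound over the 35 events: P(max_{1 ≤ j ≤ 35} (Z̄_j − μ_j) ≥ 0.065) ≤ 35·exp(−2nε²) = 35 exp(−2·1689·0.065²).
So c = 2·1689·0.065² = 14.2721.

14.272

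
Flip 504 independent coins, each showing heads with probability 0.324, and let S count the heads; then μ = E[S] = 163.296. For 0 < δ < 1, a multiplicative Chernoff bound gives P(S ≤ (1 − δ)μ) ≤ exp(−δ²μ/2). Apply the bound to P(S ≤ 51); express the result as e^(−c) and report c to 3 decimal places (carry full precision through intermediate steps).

Write 51 = (1 − δ)μ, so δ = 1 − 51/163.296 = 0.6876837…
Then the exponent is δ²μ/2 = (μ − 51)²/(2μ) = 38.612065.

38.612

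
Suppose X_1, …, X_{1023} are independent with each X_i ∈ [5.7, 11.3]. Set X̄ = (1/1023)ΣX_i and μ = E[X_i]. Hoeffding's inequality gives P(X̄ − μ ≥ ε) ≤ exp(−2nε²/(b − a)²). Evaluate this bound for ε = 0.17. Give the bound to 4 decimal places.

Exponent: 2nε²/(b − a)² = 2·1023·0.17² / 5.6² = 1.88550.
Bound = exp(−1.88550) = 0.15175.

0.1518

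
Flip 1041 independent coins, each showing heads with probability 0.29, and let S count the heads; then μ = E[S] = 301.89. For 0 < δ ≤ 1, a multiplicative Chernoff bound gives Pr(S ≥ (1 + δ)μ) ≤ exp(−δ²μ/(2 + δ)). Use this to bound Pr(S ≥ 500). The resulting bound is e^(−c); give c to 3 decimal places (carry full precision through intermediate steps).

Write 500 = (1 + δ)μ, so δ = 500/301.89 − 1 = 0.6562324…
Then the exponent is δ²μ/(2 + δ) = (500 − μ)² / (μ·(2 + δ)) = 48.943835.

48.944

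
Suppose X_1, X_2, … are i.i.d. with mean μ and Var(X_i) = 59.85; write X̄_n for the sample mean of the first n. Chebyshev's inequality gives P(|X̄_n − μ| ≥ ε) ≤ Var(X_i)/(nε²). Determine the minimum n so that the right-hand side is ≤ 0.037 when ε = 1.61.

Require 59.85/(n·1.61²) ≤ 0.037, i.e. n ≥ 59.85/(0.037·1.61²) = 624.037.
The smallest integer n is 625.

625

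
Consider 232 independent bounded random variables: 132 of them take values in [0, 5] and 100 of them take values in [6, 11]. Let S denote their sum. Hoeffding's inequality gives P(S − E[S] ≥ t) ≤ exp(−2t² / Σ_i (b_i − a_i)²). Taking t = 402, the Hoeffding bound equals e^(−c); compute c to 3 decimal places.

55.726

Σ(b_i − a_i)² = 132·5² + 100·5² = 5800.
c = 2t² / 5800 = 2·402² / 5800 = 55.7255.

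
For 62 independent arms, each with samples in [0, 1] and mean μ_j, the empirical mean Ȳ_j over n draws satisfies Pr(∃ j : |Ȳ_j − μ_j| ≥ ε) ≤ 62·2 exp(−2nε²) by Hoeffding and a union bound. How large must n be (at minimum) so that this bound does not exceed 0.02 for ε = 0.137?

233

Need 2·62·exp(−2nε²) ≤ 0.02, i.e. exp(−2nε²) ≤ 0.02/124.
So 2nε² ≥ ln(124/0.02) = 8.732305.
Hence n ≥ 8.732305/(2·0.137²) = 232.626.
The smallest integer n is 233.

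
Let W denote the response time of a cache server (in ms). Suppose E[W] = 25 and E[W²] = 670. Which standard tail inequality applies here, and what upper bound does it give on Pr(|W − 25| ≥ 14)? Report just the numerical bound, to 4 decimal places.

0.2296

The first two moments determine the variance, so Chebyshev's inequality is the sharpest standard bound available.
Var(W) = E[W²] − (E[W])² = 670 − 625 = 45.
Chebyshev's inequality: Pr(|W − μ| ≥ t) ≤ Var(W)/t² = 45/196 = 0.2296.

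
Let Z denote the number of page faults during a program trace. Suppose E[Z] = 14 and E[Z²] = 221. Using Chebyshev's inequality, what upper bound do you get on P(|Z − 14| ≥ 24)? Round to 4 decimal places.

Var(Z) = E[Z²] − (E[Z])² = 221 − 196 = 25.
Chebyshev's inequality: P(|Z − μ| ≥ t) ≤ Var(Z)/t² = 25/576 = 0.0434.

0.0434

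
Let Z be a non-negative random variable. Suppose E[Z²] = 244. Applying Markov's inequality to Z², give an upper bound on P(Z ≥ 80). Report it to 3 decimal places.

0.038

Since Z ≥ 0, the event {Z ≥ 80} is the same as {Z² ≥ 6400}.
Markov's inequality applied to Z² gives P(Z² ≥ 6400) ≤ E[Z²]/6400 = 244/6400 = 0.0381.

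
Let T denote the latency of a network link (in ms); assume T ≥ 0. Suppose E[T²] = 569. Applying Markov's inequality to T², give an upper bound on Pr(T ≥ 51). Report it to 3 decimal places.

0.219

Since T ≥ 0, the event {T ≥ 51} is the same as {T² ≥ 2601}.
Markov's inequality applied to T² gives Pr(T² ≥ 2601) ≤ E[T²]/2601 = 569/2601 = 0.2188.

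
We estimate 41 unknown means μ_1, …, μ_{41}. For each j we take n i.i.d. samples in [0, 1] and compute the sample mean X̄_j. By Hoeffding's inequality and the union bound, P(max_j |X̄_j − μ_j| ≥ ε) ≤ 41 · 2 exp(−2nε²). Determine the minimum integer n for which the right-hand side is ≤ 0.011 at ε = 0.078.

Need 2·41·exp(−2nε²) ≤ 0.011, i.e. exp(−2nε²) ≤ 0.011/82.
So 2nε² ≥ ln(82/0.011) = 8.916579.
Hence n ≥ 8.916579/(2·0.078²) = 732.789.
The smallest integer n is 733.

733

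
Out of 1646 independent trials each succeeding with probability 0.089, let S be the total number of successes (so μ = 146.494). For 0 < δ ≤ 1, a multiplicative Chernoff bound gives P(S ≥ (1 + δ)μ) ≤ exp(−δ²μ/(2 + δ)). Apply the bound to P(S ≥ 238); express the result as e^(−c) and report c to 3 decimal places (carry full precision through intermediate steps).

21.778

Write 238 = (1 + δ)μ, so δ = 238/146.494 − 1 = 0.6246399…
Then the exponent is δ²μ/(2 + δ) = (238 − μ)² / (μ·(2 + δ)) = 21.777578.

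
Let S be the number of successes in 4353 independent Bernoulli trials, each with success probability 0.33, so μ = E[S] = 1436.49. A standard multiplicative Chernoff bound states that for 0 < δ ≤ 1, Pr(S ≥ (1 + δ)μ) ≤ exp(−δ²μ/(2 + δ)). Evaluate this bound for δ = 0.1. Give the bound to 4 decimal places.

0.0011

Exponent = δ²μ/(2 + δ) = 0.1²·1436.49/2.1 = 6.8404.
Bound = exp(−6.8404) = 0.00107.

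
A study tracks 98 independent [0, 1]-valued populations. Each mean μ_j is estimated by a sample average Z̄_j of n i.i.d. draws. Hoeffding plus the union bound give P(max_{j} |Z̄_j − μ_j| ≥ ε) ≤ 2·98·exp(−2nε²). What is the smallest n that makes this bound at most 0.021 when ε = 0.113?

358

Need 2·98·exp(−2nε²) ≤ 0.021, i.e. exp(−2nε²) ≤ 0.021/196.
So 2nε² ≥ ln(196/0.021) = 9.141348.
Hence n ≥ 9.141348/(2·0.113²) = 357.951.
The smallest integer n is 358.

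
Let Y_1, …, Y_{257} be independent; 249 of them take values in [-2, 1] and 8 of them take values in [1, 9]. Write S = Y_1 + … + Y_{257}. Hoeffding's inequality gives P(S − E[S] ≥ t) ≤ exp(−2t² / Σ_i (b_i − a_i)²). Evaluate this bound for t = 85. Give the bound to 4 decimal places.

0.0053

Σ(b_i − a_i)² = 249·3² + 8·8² = 2753.
Exponent = 2·85² / 2753 = 5.24882.
Bound = exp(−5.24882) = 0.00525.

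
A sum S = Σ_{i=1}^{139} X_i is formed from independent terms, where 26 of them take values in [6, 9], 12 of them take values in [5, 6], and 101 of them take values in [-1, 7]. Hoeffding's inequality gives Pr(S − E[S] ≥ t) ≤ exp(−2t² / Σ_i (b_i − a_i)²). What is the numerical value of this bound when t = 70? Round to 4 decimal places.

0.2321

Σ(b_i − a_i)² = 26·3² + 12·1² + 101·8² = 6710.
Exponent = 2·70² / 6710 = 1.46051.
Bound = exp(−1.46051) = 0.23212.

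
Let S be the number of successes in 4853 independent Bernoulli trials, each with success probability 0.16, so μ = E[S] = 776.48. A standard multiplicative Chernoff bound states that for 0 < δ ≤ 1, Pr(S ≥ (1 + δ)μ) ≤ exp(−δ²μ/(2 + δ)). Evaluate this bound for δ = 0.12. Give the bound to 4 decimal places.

0.0051

Exponent = δ²μ/(2 + δ) = 0.12²·776.48/2.12 = 5.2742.
Bound = exp(−5.2742) = 0.00512.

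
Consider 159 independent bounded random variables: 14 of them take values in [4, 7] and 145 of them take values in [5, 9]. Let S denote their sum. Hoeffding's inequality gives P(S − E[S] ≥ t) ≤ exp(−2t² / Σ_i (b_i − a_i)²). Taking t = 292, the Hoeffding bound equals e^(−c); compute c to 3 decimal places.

Σ(b_i − a_i)² = 14·3² + 145·4² = 2446.
c = 2t² / 2446 = 2·292² / 2446 = 69.7171.

69.717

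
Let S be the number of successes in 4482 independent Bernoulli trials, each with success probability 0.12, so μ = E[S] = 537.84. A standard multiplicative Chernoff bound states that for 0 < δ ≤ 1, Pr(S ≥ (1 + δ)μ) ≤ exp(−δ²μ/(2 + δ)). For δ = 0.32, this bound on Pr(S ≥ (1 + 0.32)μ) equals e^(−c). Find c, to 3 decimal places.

c = δ²μ/(2 + δ) = 0.32²·537.84/(2 + 0.32) = 23.7391.

23.739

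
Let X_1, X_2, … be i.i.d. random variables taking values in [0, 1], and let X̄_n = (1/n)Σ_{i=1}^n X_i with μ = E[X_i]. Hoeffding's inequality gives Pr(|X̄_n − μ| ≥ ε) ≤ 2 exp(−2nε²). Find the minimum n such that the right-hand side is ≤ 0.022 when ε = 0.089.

285

Require 2·exp(−2nε²) ≤ 0.022, i.e. 2nε² ≥ ln(2/0.022) = 4.509860.
So n ≥ 4.509860 / (2·0.089²) = 284.677.
The smallest integer n is 285.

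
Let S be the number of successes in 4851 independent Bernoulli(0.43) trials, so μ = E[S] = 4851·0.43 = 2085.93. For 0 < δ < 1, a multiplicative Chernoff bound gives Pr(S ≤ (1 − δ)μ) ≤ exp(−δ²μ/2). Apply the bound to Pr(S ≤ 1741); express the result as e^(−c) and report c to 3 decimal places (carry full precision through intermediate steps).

28.519

Write 1741 = (1 − δ)μ, so δ = 1 − 1741/2085.93 = 0.1653603…
Then the exponent is δ²μ/2 = (μ − 1741)²/(2μ) = 28.518863.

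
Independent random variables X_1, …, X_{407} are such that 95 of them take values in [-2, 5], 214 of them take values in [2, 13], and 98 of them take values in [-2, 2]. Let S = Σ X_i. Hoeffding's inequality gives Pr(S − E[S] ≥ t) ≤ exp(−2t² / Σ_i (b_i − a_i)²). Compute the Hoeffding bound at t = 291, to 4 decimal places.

0.0051

Σ(b_i − a_i)² = 95·7² + 214·11² + 98·4² = 32117.
Exponent = 2·291² / 32117 = 5.27328.
Bound = exp(−5.27328) = 0.00513.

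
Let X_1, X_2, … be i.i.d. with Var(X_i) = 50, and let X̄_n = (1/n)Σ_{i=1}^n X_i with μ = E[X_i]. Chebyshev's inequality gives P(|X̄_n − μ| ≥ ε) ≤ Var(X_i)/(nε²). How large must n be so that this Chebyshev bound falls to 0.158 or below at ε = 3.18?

Require 50/(n·3.18²) ≤ 0.158, i.e. n ≥ 50/(0.158·3.18²) = 31.294.
The smallest integer n is 32.

32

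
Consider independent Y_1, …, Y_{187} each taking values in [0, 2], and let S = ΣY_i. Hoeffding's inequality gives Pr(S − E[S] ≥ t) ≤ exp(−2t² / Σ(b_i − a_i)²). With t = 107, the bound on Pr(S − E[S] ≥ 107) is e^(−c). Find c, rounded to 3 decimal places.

30.612

Σ(b_i − a_i)² = 187·(2)² = 748.
c = 2t²/748 = 2·107²/748 = 30.6123.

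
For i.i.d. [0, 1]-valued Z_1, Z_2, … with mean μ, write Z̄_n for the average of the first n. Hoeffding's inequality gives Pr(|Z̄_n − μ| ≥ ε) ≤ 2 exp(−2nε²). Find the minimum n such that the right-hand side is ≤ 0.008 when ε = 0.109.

Require 2·exp(−2nε²) ≤ 0.008, i.e. 2nε² ≥ ln(2/0.008) = 5.521461.
So n ≥ 5.521461 / (2·0.109²) = 232.365.
The smallest integer n is 233.

233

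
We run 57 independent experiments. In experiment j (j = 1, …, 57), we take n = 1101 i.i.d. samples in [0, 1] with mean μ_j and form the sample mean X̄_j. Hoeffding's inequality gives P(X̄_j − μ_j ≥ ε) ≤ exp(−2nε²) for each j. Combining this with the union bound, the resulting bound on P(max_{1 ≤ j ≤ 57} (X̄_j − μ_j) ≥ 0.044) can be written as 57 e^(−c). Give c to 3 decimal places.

4.263

Union bound over the 57 events: P(max_{1 ≤ j ≤ 57} (X̄_j − μ_j) ≥ 0.044) ≤ 57·exp(−2nε²) = 57 exp(−2·1101·0.044²).
So c = 2·1101·0.044² = 4.2631.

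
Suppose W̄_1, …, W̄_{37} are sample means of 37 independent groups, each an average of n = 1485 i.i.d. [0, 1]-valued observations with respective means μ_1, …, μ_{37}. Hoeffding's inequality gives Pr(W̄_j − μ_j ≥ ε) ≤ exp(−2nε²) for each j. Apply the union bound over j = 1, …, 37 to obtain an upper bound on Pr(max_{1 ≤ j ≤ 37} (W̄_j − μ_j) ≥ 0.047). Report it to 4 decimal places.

Per-experiment Hoeffding bound: exp(−2·1485·0.047²) = exp(−6.56073) = 0.0014149.
Union bound over 37 events: 37·0.0014149 = 0.05235.

0.0523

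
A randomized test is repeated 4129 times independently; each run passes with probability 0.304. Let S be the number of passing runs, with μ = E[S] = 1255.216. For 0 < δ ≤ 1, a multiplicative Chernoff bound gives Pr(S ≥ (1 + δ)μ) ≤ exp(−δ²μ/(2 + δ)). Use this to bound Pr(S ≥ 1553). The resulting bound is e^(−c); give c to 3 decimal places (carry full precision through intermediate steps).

Write 1553 = (1 + δ)μ, so δ = 1553/1255.216 − 1 = 0.2372373…
Then the exponent is δ²μ/(2 + δ) = (1553 − μ)² / (μ·(2 + δ)) = 31.577098.

31.577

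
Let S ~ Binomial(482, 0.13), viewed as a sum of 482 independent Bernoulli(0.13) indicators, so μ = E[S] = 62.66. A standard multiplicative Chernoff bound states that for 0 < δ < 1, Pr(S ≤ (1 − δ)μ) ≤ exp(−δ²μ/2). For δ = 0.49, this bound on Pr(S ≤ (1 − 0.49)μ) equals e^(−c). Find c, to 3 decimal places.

7.522

c = δ²μ/2 = 0.49²·62.66/2 = 7.5223.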